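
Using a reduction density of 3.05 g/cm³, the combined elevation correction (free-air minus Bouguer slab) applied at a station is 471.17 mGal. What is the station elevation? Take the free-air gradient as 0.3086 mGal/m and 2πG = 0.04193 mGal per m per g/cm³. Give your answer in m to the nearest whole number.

Combined gradient = 0.3086 − 0.04193 × 3.05 = 0.1807135 mGal/m
h = 471.17 / 0.1807135 = 2607.28 m

2607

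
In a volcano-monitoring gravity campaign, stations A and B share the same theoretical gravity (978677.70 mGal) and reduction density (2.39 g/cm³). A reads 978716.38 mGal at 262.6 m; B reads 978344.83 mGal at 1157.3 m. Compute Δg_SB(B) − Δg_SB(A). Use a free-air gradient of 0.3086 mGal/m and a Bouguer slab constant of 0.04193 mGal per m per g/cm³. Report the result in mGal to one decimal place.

-185.1

Δg_SB(A) = 978716.38 − 978677.70 + 0.3086×262.6 − 0.04193×2.39×262.6 = 93.40 mGal
Δg_SB(B) = 978344.83 − 978677.70 + 0.3086×1157.3 − 0.04193×2.39×1157.3 = -91.70 mGal
Difference = -91.70 − (93.40) = -185.10 mGal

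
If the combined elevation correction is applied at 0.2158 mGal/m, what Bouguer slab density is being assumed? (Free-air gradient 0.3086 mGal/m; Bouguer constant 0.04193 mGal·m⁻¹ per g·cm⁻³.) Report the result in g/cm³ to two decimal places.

2.21

0.2158 = 0.3086 − 0.04193 × ρ
ρ = (0.3086 − 0.2158) / 0.04193 = 2.21 g/cm³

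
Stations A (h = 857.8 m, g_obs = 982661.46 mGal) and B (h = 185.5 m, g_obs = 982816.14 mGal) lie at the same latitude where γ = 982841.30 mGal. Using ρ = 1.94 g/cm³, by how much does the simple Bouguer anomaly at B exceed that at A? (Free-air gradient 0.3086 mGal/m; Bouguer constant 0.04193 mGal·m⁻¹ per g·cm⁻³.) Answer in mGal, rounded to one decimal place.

Δg_SB(A) = 982661.46 − 982841.30 + 0.3086×857.8 − 0.04193×1.94×857.8 = 15.10 mGal
Δg_SB(B) = 982816.14 − 982841.30 + 0.3086×185.5 − 0.04193×1.94×185.5 = 17.00 mGal
Difference = 17.00 − (15.10) = 1.90 mGal

1.9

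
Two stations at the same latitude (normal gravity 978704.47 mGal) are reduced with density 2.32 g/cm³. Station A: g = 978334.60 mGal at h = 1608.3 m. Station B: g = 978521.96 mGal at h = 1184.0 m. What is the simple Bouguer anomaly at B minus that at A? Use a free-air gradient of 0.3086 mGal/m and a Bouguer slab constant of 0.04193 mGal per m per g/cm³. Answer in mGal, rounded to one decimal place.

97.7

Δg_SB(A) = 978334.60 − 978704.47 + 0.3086×1608.3 − 0.04193×2.32×1608.3 = -30.00 mGal
Δg_SB(B) = 978521.96 − 978704.47 + 0.3086×1184.0 − 0.04193×2.32×1184.0 = 67.70 mGal
Difference = 67.70 − (-30.00) = 97.70 mGal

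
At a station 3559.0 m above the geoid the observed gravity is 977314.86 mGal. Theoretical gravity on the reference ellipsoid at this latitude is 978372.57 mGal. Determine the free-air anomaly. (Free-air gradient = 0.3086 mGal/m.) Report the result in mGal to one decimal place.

40.6

Free-air correction = 0.3086 × 3559.0 = 1098.31 mGal
Free-air anomaly = 977314.86 − 978372.57 + (1098.31) = 40.60 mGal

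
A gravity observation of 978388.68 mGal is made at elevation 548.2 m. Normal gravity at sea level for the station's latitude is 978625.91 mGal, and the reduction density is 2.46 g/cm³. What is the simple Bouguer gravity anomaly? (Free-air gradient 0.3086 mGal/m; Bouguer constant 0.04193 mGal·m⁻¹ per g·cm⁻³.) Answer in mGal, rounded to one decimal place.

Free-air correction = 0.3086 × 548.2 = 169.17 mGal
Free-air anomaly = 978388.68 − 978625.91 + (169.17) = -68.06 mGal
Bouguer slab correction = 0.04193 × 2.46 × 548.2 = 56.55 mGal
Simple Bouguer anomaly = -68.06 − (56.55) = -124.61 mGal

-124.6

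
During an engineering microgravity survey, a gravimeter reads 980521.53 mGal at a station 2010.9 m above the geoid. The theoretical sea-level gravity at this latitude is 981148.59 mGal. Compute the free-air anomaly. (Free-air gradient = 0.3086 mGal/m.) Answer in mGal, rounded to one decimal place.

-6.5

Free-air correction = 0.3086 × 2010.9 = 620.56 mGal
Free-air anomaly = 980521.53 − 981148.59 + (620.56) = -6.50 mGal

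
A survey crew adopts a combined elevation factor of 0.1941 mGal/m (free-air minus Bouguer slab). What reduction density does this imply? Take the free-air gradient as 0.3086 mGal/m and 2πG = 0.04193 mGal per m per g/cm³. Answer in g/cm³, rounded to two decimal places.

2.73

0.1941 = 0.3086 − 0.04193 × ρ
ρ = (0.3086 − 0.1941) / 0.04193 = 2.73 g/cm³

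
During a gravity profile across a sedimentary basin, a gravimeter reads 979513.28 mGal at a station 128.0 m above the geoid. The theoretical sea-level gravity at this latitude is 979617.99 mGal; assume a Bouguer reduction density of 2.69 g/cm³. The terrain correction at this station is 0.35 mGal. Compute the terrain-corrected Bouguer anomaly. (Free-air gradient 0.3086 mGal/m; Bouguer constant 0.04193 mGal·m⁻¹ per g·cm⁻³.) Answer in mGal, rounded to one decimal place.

Free-air correction = 0.3086 × 128.0 = 39.50 mGal
Free-air anomaly = 979513.28 − 979617.99 + (39.50) = -65.21 mGal
Bouguer slab correction = 0.04193 × 2.69 × 128.0 = 14.44 mGal
Simple Bouguer anomaly = -65.21 − (14.44) = -79.65 mGal
Complete Bouguer anomaly = -79.65 + 0.35 = -79.30 mGal

-79.3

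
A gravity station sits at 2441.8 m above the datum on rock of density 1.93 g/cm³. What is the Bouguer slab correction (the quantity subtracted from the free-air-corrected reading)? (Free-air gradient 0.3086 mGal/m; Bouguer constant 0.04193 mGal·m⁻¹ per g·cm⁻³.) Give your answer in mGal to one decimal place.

197.6

Bouguer slab correction = 0.04193 × 1.93 × 2441.8 = 197.6 mGal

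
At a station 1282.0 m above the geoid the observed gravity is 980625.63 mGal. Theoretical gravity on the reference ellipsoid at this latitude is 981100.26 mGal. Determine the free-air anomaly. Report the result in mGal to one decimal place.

Free-air correction = 0.3086 × 1282.0 = 395.63 mGal
Free-air anomaly = 980625.63 − 981100.26 + (395.63) = -79.00 mGal

-79.0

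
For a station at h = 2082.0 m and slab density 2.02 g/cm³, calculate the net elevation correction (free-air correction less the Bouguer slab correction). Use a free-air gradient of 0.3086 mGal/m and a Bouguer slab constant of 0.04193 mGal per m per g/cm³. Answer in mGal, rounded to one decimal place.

Combined gradient = 0.3086 − 0.04193 × 2.02 = 0.2239014 mGal/m
Combined elevation correction = 0.2239014 × 2082.0 = 466.2 mGal

466.2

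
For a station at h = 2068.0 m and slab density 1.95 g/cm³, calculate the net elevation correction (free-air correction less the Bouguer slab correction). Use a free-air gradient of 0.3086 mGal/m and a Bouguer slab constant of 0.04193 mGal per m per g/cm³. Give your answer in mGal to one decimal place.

469.1

Combined gradient = 0.3086 − 0.04193 × 1.95 = 0.2268365 mGal/m
Combined elevation correction = 0.2268365 × 2068.0 = 469.1 mGal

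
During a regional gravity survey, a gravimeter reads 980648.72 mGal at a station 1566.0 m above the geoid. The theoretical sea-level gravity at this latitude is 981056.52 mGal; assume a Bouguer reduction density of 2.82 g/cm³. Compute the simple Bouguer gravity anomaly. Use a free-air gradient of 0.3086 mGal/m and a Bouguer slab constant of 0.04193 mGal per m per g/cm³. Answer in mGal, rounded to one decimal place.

-109.7

Free-air correction = 0.3086 × 1566.0 = 483.27 mGal
Free-air anomaly = 980648.72 − 981056.52 + (483.27) = 75.47 mGal
Bouguer slab correction = 0.04193 × 2.82 × 1566.0 = 185.17 mGal
Simple Bouguer anomaly = 75.47 − (185.17) = -109.70 mGal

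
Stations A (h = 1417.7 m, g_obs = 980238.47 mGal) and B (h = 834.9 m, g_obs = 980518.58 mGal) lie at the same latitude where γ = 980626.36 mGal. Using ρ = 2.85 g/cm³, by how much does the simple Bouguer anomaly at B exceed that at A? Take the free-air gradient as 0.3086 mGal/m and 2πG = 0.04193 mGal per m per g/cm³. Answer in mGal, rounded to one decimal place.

Δg_SB(A) = 980238.47 − 980626.36 + 0.3086×1417.7 − 0.04193×2.85×1417.7 = -119.80 mGal
Δg_SB(B) = 980518.58 − 980626.36 + 0.3086×834.9 − 0.04193×2.85×834.9 = 50.10 mGal
Difference = 50.10 − (-119.80) = 169.90 mGal

169.9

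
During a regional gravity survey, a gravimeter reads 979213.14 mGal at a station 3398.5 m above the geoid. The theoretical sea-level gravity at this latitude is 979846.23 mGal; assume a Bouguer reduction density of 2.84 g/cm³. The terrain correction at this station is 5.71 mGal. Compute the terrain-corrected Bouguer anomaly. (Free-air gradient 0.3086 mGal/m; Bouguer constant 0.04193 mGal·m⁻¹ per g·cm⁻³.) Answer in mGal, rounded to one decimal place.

Free-air correction = 0.3086 × 3398.5 = 1048.78 mGal
Free-air anomaly = 979213.14 − 979846.23 + (1048.78) = 415.69 mGal
Bouguer slab correction = 0.04193 × 2.84 × 3398.5 = 404.70 mGal
Simple Bouguer anomaly = 415.69 − (404.70) = 10.99 mGal
Complete Bouguer anomaly = 10.99 + 5.71 = 16.70 mGal

16.7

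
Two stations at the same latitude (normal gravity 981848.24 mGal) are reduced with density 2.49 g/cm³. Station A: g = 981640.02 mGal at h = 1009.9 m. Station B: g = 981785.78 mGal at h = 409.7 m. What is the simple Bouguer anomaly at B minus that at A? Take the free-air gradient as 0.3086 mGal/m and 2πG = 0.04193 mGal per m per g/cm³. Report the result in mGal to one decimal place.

Δg_SB(A) = 981640.02 − 981848.24 + 0.3086×1009.9 − 0.04193×2.49×1009.9 = -2.00 mGal
Δg_SB(B) = 981785.78 − 981848.24 + 0.3086×409.7 − 0.04193×2.49×409.7 = 21.20 mGal
Difference = 21.20 − (-2.00) = 23.20 mGal

23.2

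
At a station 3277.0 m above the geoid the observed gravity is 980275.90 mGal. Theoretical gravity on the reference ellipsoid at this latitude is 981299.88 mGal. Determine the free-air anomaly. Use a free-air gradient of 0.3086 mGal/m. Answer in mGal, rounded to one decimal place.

-12.7

Free-air correction = 0.3086 × 3277.0 = 1011.28 mGal
Free-air anomaly = 980275.90 − 981299.88 + (1011.28) = -12.70 mGal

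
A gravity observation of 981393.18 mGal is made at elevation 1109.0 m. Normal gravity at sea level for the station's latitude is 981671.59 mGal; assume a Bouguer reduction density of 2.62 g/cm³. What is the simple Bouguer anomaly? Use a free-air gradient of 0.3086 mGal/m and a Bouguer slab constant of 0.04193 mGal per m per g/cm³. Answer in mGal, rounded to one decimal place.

-58.0

Free-air correction = 0.3086 × 1109.0 = 342.24 mGal
Free-air anomaly = 981393.18 − 981671.59 + (342.24) = 63.83 mGal
Bouguer slab correction = 0.04193 × 2.62 × 1109.0 = 121.83 mGal
Simple Bouguer anomaly = 63.83 − (121.83) = -58.00 mGal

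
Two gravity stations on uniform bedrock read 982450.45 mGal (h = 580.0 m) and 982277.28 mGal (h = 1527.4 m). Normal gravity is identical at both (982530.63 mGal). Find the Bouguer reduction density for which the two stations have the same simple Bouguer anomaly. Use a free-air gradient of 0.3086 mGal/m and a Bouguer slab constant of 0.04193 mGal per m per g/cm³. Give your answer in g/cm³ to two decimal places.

Δg_obs = 982277.28 − 982450.45 = -173.17 mGal over Δh = 1527.4 − 580.0 = 947.4 m
Equal Bouguer anomalies ⇒ Δg_obs + (0.3086 − 0.04193ρ)·Δh = 0
0.3086 − 0.04193ρ = −Δg_obs/Δh = 0.18278
ρ = (0.3086 − 0.18278) / 0.04193 = 3.00 g/cm³

3.00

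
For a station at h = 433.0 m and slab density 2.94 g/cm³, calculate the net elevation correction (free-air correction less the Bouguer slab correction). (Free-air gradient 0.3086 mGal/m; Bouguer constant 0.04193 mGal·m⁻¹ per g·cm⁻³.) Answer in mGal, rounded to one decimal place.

Combined gradient = 0.3086 − 0.04193 × 2.94 = 0.1853258 mGal/m
Combined elevation correction = 0.1853258 × 433.0 = 80.2 mGal

80.2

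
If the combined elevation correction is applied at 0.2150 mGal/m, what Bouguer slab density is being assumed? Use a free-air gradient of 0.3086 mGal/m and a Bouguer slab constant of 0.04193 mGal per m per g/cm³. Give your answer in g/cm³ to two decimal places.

0.2150 = 0.3086 − 0.04193 × ρ
ρ = (0.3086 − 0.2150) / 0.04193 = 2.23 g/cm³

2.23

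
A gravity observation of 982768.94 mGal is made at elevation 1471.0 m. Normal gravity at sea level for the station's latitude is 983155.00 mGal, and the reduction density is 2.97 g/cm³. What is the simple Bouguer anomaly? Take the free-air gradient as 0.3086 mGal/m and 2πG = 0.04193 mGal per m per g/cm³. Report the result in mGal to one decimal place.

-115.3

Free-air correction = 0.3086 × 1471.0 = 453.95 mGal
Free-air anomaly = 982768.94 − 983155.00 + (453.95) = 67.89 mGal
Bouguer slab correction = 0.04193 × 2.97 × 1471.0 = 183.19 mGal
Simple Bouguer anomaly = 67.89 − (183.19) = -115.30 mGal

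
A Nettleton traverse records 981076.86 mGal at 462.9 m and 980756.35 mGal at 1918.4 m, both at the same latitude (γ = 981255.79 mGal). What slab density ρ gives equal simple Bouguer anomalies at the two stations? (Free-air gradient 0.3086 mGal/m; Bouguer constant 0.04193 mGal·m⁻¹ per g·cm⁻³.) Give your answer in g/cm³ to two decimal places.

Δg_obs = 980756.35 − 981076.86 = -320.51 mGal over Δh = 1918.4 − 462.9 = 1455.5 m
Equal Bouguer anomalies ⇒ Δg_obs + (0.3086 − 0.04193ρ)·Δh = 0
0.3086 − 0.04193ρ = −Δg_obs/Δh = 0.22021
ρ = (0.3086 − 0.22021) / 0.04193 = 2.11 g/cm³

2.11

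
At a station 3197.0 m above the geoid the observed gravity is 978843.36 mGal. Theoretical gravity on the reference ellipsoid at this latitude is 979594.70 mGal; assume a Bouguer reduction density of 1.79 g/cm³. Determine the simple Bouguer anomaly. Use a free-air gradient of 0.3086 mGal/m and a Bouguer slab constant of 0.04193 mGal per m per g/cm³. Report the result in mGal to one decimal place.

Free-air correction = 0.3086 × 3197.0 = 986.59 mGal
Free-air anomaly = 978843.36 − 979594.70 + (986.59) = 235.25 mGal
Bouguer slab correction = 0.04193 × 1.79 × 3197.0 = 239.95 mGal
Simple Bouguer anomaly = 235.25 − (239.95) = -4.70 mGal

-4.7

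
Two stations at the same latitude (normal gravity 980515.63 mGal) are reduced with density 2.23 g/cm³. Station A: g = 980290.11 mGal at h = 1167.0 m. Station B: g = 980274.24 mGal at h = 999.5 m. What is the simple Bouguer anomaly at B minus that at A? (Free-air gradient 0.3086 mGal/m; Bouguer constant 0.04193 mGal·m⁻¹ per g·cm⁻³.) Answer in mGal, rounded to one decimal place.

Δg_SB(A) = 980290.11 − 980515.63 + 0.3086×1167.0 − 0.04193×2.23×1167.0 = 25.50 mGal
Δg_SB(B) = 980274.24 − 980515.63 + 0.3086×999.5 − 0.04193×2.23×999.5 = -26.40 mGal
Difference = -26.40 − (25.50) = -51.90 mGal

-51.9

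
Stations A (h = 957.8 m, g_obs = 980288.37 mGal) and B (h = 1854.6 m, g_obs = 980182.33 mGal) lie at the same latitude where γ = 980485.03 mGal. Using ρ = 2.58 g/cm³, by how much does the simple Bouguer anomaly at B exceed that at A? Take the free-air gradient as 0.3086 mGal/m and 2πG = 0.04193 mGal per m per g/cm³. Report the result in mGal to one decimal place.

73.7

Δg_SB(A) = 980288.37 − 980485.03 + 0.3086×957.8 − 0.04193×2.58×957.8 = -4.70 mGal
Δg_SB(B) = 980182.33 − 980485.03 + 0.3086×1854.6 − 0.04193×2.58×1854.6 = 69.00 mGal
Difference = 69.00 − (-4.70) = 73.70 mGal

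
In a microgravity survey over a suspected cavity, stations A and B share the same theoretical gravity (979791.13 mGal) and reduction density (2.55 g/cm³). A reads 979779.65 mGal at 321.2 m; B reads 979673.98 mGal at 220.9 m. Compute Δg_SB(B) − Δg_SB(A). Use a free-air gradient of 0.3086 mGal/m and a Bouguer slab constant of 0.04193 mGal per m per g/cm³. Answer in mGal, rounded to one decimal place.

-125.9

Δg_SB(A) = 979779.65 − 979791.13 + 0.3086×321.2 − 0.04193×2.55×321.2 = 53.30 mGal
Δg_SB(B) = 979673.98 − 979791.13 + 0.3086×220.9 − 0.04193×2.55×220.9 = -72.60 mGal
Difference = -72.60 − (53.30) = -125.90 mGal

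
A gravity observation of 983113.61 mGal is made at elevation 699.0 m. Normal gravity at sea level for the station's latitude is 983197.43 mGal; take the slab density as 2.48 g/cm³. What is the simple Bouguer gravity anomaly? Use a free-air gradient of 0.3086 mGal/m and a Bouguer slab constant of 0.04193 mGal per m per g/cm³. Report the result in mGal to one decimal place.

59.2

Free-air correction = 0.3086 × 699.0 = 215.71 mGal
Free-air anomaly = 983113.61 − 983197.43 + (215.71) = 131.89 mGal
Bouguer slab correction = 0.04193 × 2.48 × 699.0 = 72.69 mGal
Simple Bouguer anomaly = 131.89 − (72.69) = 59.20 mGal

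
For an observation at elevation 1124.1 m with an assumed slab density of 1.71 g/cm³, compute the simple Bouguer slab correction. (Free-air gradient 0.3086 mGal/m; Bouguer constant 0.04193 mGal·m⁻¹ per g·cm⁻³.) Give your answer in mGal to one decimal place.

Bouguer slab correction = 0.04193 × 1.71 × 1124.1 = 80.6 mGal

80.6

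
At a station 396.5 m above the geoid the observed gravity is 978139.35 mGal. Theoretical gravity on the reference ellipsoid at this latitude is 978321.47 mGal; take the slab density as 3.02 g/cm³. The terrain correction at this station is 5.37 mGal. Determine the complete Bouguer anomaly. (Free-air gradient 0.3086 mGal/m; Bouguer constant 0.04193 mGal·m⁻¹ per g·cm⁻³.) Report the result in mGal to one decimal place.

-104.6

Free-air correction = 0.3086 × 396.5 = 122.36 mGal
Free-air anomaly = 978139.35 − 978321.47 + (122.36) = -59.76 mGal
Bouguer slab correction = 0.04193 × 3.02 × 396.5 = 50.21 mGal
Simple Bouguer anomaly = -59.76 − (50.21) = -109.97 mGal
Complete Bouguer anomaly = -109.97 + 5.37 = -104.60 mGal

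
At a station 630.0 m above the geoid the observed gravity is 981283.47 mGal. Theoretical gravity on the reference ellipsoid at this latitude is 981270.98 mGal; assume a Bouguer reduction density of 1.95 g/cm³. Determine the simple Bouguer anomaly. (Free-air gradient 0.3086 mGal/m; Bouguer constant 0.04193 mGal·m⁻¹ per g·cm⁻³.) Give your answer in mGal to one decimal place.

155.4

Free-air correction = 0.3086 × 630.0 = 194.42 mGal
Free-air anomaly = 981283.47 − 981270.98 + (194.42) = 206.91 mGal
Bouguer slab correction = 0.04193 × 1.95 × 630.0 = 51.51 mGal
Simple Bouguer anomaly = 206.91 − (51.51) = 155.40 mGal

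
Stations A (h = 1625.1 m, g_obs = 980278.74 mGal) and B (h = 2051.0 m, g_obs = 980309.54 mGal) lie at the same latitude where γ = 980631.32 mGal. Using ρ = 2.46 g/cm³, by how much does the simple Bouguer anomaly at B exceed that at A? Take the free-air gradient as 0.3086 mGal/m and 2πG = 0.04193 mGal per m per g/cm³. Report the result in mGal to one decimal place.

118.3

Δg_SB(A) = 980278.74 − 980631.32 + 0.3086×1625.1 − 0.04193×2.46×1625.1 = -18.70 mGal
Δg_SB(B) = 980309.54 − 980631.32 + 0.3086×2051.0 − 0.04193×2.46×2051.0 = 99.60 mGal
Difference = 99.60 − (-18.70) = 118.30 mGal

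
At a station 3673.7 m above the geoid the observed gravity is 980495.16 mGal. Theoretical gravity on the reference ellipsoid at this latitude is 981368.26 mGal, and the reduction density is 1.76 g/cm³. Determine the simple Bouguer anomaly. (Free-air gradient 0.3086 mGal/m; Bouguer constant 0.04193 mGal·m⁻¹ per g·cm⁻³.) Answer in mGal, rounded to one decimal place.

-10.5

Free-air correction = 0.3086 × 3673.7 = 1133.70 mGal
Free-air anomaly = 980495.16 − 981368.26 + (1133.70) = 260.60 mGal
Bouguer slab correction = 0.04193 × 1.76 × 3673.7 = 271.11 mGal
Simple Bouguer anomaly = 260.60 − (271.11) = -10.51 mGal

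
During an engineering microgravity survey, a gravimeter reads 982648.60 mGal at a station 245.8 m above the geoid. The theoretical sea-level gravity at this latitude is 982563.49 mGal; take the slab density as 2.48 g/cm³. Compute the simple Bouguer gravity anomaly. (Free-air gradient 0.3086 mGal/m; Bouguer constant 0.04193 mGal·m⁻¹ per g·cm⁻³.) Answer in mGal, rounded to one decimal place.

Free-air correction = 0.3086 × 245.8 = 75.85 mGal
Free-air anomaly = 982648.60 − 982563.49 + (75.85) = 160.96 mGal
Bouguer slab correction = 0.04193 × 2.48 × 245.8 = 25.56 mGal
Simple Bouguer anomaly = 160.96 − (25.56) = 135.40 mGal

135.4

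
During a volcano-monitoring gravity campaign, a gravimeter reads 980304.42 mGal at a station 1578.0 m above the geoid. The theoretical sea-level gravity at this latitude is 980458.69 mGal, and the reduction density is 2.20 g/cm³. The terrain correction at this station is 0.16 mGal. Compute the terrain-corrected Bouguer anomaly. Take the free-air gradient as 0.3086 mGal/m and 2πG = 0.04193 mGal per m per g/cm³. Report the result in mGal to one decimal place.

187.3

Free-air correction = 0.3086 × 1578.0 = 486.97 mGal
Free-air anomaly = 980304.42 − 980458.69 + (486.97) = 332.70 mGal
Bouguer slab correction = 0.04193 × 2.20 × 1578.0 = 145.56 mGal
Simple Bouguer anomaly = 332.70 − (145.56) = 187.14 mGal
Complete Bouguer anomaly = 187.14 + 0.16 = 187.30 mGal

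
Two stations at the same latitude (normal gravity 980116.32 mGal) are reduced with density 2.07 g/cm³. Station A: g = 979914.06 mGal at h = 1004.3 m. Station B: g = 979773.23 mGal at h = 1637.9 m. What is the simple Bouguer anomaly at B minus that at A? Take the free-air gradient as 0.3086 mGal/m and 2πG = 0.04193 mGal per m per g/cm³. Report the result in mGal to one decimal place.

-0.3

Δg_SB(A) = 979914.06 − 980116.32 + 0.3086×1004.3 − 0.04193×2.07×1004.3 = 20.50 mGal
Δg_SB(B) = 979773.23 − 980116.32 + 0.3086×1637.9 − 0.04193×2.07×1637.9 = 20.20 mGal
Difference = 20.20 − (20.50) = -0.30 mGal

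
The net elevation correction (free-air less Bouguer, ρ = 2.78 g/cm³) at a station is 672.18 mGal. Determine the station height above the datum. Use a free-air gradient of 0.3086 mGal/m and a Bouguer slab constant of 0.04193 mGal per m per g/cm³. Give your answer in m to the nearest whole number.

Combined gradient = 0.3086 − 0.04193 × 2.78 = 0.1920346 mGal/m
h = 672.18 / 0.1920346 = 3500.31 m

3500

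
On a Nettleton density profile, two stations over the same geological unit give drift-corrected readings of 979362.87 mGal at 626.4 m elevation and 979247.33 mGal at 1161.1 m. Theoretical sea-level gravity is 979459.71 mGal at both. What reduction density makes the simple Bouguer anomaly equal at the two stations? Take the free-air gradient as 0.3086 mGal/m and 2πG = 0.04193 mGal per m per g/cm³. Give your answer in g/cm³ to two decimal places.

Δg_obs = 979247.33 − 979362.87 = -115.54 mGal over Δh = 1161.1 − 626.4 = 534.7 m
Equal Bouguer anomalies ⇒ Δg_obs + (0.3086 − 0.04193ρ)·Δh = 0
0.3086 − 0.04193ρ = −Δg_obs/Δh = 0.21608
ρ = (0.3086 − 0.21608) / 0.04193 = 2.21 g/cm³

2.21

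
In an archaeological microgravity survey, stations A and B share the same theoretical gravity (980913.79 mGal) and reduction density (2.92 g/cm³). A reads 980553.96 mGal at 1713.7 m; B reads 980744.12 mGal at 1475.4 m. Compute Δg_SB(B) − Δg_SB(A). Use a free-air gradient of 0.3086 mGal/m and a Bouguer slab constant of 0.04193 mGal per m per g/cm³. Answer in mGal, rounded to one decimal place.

Δg_SB(A) = 980553.96 − 980913.79 + 0.3086×1713.7 − 0.04193×2.92×1713.7 = -40.80 mGal
Δg_SB(B) = 980744.12 − 980913.79 + 0.3086×1475.4 − 0.04193×2.92×1475.4 = 105.00 mGal
Difference = 105.00 − (-40.80) = 145.80 mGal

145.8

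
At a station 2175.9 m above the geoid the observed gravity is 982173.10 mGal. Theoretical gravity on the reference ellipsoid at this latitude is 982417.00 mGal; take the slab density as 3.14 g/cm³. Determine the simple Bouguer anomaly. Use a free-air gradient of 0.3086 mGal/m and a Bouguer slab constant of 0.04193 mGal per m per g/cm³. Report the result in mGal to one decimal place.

Free-air correction = 0.3086 × 2175.9 = 671.48 mGal
Free-air anomaly = 982173.10 − 982417.00 + (671.48) = 427.58 mGal
Bouguer slab correction = 0.04193 × 3.14 × 2175.9 = 286.48 mGal
Simple Bouguer anomaly = 427.58 − (286.48) = 141.10 mGal

141.1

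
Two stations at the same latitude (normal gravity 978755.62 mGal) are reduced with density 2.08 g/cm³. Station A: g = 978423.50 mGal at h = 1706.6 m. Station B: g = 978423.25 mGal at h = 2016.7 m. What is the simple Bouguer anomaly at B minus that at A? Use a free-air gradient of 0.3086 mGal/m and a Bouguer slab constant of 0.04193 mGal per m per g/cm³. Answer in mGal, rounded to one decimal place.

68.4

Δg_SB(A) = 978423.50 − 978755.62 + 0.3086×1706.6 − 0.04193×2.08×1706.6 = 45.70 mGal
Δg_SB(B) = 978423.25 − 978755.62 + 0.3086×2016.7 − 0.04193×2.08×2016.7 = 114.10 mGal
Difference = 114.10 − (45.70) = 68.40 mGal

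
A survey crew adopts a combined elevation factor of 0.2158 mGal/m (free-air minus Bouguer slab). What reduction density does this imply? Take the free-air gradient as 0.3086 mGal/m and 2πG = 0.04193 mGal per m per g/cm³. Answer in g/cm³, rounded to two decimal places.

0.2158 = 0.3086 − 0.04193 × ρ
ρ = (0.3086 − 0.2158) / 0.04193 = 2.21 g/cm³

2.21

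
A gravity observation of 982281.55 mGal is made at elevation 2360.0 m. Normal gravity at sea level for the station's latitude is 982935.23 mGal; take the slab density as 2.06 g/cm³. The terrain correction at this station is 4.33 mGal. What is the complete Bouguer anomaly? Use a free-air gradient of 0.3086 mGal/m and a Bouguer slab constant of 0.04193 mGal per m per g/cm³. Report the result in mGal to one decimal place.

Free-air correction = 0.3086 × 2360.0 = 728.30 mGal
Free-air anomaly = 982281.55 − 982935.23 + (728.30) = 74.62 mGal
Bouguer slab correction = 0.04193 × 2.06 × 2360.0 = 203.85 mGal
Simple Bouguer anomaly = 74.62 − (203.85) = -129.23 mGal
Complete Bouguer anomaly = -129.23 + 4.33 = -124.90 mGal

-124.9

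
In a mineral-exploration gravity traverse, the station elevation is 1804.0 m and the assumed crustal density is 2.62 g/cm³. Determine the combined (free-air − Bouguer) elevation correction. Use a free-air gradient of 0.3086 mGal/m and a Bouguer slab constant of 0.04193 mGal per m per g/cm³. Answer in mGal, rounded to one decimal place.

358.5

Combined gradient = 0.3086 − 0.04193 × 2.62 = 0.1987434 mGal/m
Combined elevation correction = 0.1987434 × 1804.0 = 358.5 mGal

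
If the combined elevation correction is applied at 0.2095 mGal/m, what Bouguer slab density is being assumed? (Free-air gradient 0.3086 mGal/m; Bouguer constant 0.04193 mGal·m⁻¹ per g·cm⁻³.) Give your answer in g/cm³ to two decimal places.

0.2095 = 0.3086 − 0.04193 × ρ
ρ = (0.3086 − 0.2095) / 0.04193 = 2.36 g/cm³

2.36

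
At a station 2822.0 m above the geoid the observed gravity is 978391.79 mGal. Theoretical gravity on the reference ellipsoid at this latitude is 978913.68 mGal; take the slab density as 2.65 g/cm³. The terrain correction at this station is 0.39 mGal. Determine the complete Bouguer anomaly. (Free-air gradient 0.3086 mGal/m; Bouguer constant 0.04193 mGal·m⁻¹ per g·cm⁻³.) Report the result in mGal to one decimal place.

35.8

Free-air correction = 0.3086 × 2822.0 = 870.87 mGal
Free-air anomaly = 978391.79 − 978913.68 + (870.87) = 348.98 mGal
Bouguer slab correction = 0.04193 × 2.65 × 2822.0 = 313.57 mGal
Simple Bouguer anomaly = 348.98 − (313.57) = 35.41 mGal
Complete Bouguer anomaly = 35.41 + 0.39 = 35.80 mGal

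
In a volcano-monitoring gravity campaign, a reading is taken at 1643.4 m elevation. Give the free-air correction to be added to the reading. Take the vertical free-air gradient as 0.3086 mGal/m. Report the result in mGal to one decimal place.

Free-air correction = 0.3086 × 1643.4 = 507.2 mGal

507.2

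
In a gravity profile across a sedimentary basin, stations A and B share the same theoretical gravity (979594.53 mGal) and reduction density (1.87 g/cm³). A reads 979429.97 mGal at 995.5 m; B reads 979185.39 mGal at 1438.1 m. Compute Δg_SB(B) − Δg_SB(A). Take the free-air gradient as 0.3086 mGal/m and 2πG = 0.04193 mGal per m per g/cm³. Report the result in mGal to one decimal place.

-142.7

Δg_SB(A) = 979429.97 − 979594.53 + 0.3086×995.5 − 0.04193×1.87×995.5 = 64.60 mGal
Δg_SB(B) = 979185.39 − 979594.53 + 0.3086×1438.1 − 0.04193×1.87×1438.1 = -78.10 mGal
Difference = -78.10 − (64.60) = -142.70 mGal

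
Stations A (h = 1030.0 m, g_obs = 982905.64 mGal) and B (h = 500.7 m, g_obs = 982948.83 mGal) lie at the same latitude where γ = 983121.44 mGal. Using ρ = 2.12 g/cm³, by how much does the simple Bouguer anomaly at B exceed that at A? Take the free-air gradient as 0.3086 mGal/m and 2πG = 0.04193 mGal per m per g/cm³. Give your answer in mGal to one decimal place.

-73.1

Δg_SB(A) = 982905.64 − 983121.44 + 0.3086×1030.0 − 0.04193×2.12×1030.0 = 10.50 mGal
Δg_SB(B) = 982948.83 − 983121.44 + 0.3086×500.7 − 0.04193×2.12×500.7 = -62.60 mGal
Difference = -62.60 − (10.50) = -73.10 mGal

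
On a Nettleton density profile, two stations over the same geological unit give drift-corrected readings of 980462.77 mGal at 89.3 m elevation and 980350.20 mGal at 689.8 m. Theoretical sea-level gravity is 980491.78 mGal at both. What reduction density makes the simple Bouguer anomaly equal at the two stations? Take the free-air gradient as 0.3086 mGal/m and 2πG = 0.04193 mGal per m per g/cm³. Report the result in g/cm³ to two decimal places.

Δg_obs = 980350.20 − 980462.77 = -112.57 mGal over Δh = 689.8 − 89.3 = 600.5 m
Equal Bouguer anomalies ⇒ Δg_obs + (0.3086 − 0.04193ρ)·Δh = 0
0.3086 − 0.04193ρ = −Δg_obs/Δh = 0.18746
ρ = (0.3086 − 0.18746) / 0.04193 = 2.89 g/cm³

2.89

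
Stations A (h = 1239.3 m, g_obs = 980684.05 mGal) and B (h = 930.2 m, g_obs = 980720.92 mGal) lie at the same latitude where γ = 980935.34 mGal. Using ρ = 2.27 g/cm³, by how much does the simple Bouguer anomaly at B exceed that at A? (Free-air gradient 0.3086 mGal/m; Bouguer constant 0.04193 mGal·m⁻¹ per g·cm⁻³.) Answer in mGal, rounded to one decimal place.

Δg_SB(A) = 980684.05 − 980935.34 + 0.3086×1239.3 − 0.04193×2.27×1239.3 = 13.20 mGal
Δg_SB(B) = 980720.92 − 980935.34 + 0.3086×930.2 − 0.04193×2.27×930.2 = -15.90 mGal
Difference = -15.90 − (13.20) = -29.10 mGal

-29.1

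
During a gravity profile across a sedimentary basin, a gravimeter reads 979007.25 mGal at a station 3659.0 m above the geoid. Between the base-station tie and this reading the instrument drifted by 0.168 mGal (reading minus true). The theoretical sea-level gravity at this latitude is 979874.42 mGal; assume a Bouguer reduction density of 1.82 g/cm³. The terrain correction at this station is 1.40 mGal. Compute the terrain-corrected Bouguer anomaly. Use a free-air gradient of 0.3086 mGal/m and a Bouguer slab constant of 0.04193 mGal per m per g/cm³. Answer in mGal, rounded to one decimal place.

Drift-corrected reading = 979007.25 − (0.168) = 979007.082 mGal
Free-air correction = 0.3086 × 3659.0 = 1129.17 mGal
Free-air anomaly = 979007.082 − 979874.42 + (1129.17) = 261.832 mGal
Bouguer slab correction = 0.04193 × 1.82 × 3659.0 = 279.23 mGal
Simple Bouguer anomaly = 261.832 − (279.23) = -17.398 mGal
Complete Bouguer anomaly = -17.398 + 1.40 = -15.998 mGal

-16.0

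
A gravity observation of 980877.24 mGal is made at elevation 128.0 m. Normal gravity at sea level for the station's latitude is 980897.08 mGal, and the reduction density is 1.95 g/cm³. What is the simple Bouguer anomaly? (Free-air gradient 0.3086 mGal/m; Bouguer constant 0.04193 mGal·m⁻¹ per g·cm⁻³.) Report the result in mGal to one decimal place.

9.2

Free-air correction = 0.3086 × 128.0 = 39.50 mGal
Free-air anomaly = 980877.24 − 980897.08 + (39.50) = 19.66 mGal
Bouguer slab correction = 0.04193 × 1.95 × 128.0 = 10.47 mGal
Simple Bouguer anomaly = 19.66 − (10.47) = 9.19 mGal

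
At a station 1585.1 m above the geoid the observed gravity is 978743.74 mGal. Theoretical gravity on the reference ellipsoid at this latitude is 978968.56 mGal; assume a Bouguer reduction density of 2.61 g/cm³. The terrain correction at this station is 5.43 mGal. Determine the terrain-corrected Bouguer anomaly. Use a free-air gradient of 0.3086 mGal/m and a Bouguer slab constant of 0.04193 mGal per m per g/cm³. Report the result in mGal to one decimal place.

96.3

Free-air correction = 0.3086 × 1585.1 = 489.16 mGal
Free-air anomaly = 978743.74 − 978968.56 + (489.16) = 264.34 mGal
Bouguer slab correction = 0.04193 × 2.61 × 1585.1 = 173.47 mGal
Simple Bouguer anomaly = 264.34 − (173.47) = 90.87 mGal
Complete Bouguer anomaly = 90.87 + 5.43 = 96.30 mGal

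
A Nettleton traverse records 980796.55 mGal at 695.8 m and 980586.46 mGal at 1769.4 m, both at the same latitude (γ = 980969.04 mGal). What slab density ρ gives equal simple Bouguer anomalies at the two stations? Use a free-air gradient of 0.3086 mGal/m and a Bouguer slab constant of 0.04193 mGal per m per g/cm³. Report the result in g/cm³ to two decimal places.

Δg_obs = 980586.46 − 980796.55 = -210.09 mGal over Δh = 1769.4 − 695.8 = 1073.6 m
Equal Bouguer anomalies ⇒ Δg_obs + (0.3086 − 0.04193ρ)·Δh = 0
0.3086 − 0.04193ρ = −Δg_obs/Δh = 0.19569
ρ = (0.3086 − 0.19569) / 0.04193 = 2.69 g/cm³

2.69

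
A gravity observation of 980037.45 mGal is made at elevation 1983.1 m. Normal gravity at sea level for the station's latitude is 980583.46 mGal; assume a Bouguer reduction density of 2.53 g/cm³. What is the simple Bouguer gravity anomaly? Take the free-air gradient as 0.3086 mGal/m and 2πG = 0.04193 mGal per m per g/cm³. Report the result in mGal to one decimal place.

Free-air correction = 0.3086 × 1983.1 = 611.98 mGal
Free-air anomaly = 980037.45 − 980583.46 + (611.98) = 65.97 mGal
Bouguer slab correction = 0.04193 × 2.53 × 1983.1 = 210.37 mGal
Simple Bouguer anomaly = 65.97 − (210.37) = -144.40 mGal

-144.4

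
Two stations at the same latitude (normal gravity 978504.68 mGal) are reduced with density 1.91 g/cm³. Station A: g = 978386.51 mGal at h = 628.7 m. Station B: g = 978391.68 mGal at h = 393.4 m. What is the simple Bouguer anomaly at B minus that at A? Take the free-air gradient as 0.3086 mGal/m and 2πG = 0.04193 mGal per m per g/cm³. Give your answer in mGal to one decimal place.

-48.6

Δg_SB(A) = 978386.51 − 978504.68 + 0.3086×628.7 − 0.04193×1.91×628.7 = 25.50 mGal
Δg_SB(B) = 978391.68 − 978504.68 + 0.3086×393.4 − 0.04193×1.91×393.4 = -23.10 mGal
Difference = -23.10 − (25.50) = -48.60 mGal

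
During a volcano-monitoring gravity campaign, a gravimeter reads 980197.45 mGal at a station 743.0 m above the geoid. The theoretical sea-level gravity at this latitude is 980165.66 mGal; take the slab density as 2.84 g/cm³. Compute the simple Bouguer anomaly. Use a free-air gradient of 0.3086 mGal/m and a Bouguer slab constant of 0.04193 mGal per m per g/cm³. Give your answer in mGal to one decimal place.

Free-air correction = 0.3086 × 743.0 = 229.29 mGal
Free-air anomaly = 980197.45 − 980165.66 + (229.29) = 261.08 mGal
Bouguer slab correction = 0.04193 × 2.84 × 743.0 = 88.48 mGal
Simple Bouguer anomaly = 261.08 − (88.48) = 172.60 mGal

172.6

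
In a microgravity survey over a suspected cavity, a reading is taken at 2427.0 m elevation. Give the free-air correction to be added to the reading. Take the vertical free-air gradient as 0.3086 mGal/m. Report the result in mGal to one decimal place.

749.0

Free-air correction = 0.3086 × 2427.0 = 749.0 mGal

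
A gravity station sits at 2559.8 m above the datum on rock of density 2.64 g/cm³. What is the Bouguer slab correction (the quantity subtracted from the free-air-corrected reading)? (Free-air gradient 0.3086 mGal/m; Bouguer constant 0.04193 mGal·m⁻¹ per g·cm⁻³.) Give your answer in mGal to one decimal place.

283.4

Bouguer slab correction = 0.04193 × 2.64 × 2559.8 = 283.4 mGal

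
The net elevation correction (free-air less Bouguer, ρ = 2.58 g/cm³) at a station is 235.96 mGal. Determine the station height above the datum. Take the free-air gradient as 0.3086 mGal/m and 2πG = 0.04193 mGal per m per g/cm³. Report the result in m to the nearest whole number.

Combined gradient = 0.3086 − 0.04193 × 2.58 = 0.2004206 mGal/m
h = 235.96 / 0.2004206 = 1177.32 m

1177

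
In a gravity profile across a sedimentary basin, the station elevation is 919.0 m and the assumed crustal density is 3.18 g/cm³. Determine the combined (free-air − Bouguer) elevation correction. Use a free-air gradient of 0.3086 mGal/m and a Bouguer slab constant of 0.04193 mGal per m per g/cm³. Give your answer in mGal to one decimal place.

Combined gradient = 0.3086 − 0.04193 × 3.18 = 0.1752626 mGal/m
Combined elevation correction = 0.1752626 × 919.0 = 161.1 mGal

161.1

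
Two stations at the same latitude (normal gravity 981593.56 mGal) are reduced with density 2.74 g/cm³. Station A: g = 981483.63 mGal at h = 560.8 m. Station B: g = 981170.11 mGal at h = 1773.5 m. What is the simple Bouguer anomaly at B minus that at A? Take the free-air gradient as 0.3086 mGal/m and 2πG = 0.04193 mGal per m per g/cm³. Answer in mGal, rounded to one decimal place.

Δg_SB(A) = 981483.63 − 981593.56 + 0.3086×560.8 − 0.04193×2.74×560.8 = -1.30 mGal
Δg_SB(B) = 981170.11 − 981593.56 + 0.3086×1773.5 − 0.04193×2.74×1773.5 = -79.90 mGal
Difference = -79.90 − (-1.30) = -78.60 mGal

-78.6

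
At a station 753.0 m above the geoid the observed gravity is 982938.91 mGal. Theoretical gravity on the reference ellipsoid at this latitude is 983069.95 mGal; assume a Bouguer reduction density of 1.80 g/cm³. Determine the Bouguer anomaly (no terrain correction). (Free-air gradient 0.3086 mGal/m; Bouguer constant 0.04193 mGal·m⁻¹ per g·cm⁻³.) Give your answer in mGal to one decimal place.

Free-air correction = 0.3086 × 753.0 = 232.38 mGal
Free-air anomaly = 982938.91 − 983069.95 + (232.38) = 101.34 mGal
Bouguer slab correction = 0.04193 × 1.80 × 753.0 = 56.83 mGal
Simple Bouguer anomaly = 101.34 − (56.83) = 44.51 mGal

44.5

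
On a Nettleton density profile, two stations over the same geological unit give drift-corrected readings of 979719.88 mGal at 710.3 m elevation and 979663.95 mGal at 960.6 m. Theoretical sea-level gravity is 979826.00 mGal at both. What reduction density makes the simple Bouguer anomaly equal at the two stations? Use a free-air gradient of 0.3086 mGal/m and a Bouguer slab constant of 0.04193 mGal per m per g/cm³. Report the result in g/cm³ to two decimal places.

2.03

Δg_obs = 979663.95 − 979719.88 = -55.93 mGal over Δh = 960.6 − 710.3 = 250.3 m
Equal Bouguer anomalies ⇒ Δg_obs + (0.3086 − 0.04193ρ)·Δh = 0
0.3086 − 0.04193ρ = −Δg_obs/Δh = 0.22345
ρ = (0.3086 − 0.22345) / 0.04193 = 2.03 g/cm³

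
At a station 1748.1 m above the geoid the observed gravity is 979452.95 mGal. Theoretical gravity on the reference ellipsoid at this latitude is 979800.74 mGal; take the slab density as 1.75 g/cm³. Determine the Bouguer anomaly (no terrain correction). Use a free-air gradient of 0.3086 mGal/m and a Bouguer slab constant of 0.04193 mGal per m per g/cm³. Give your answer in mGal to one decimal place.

63.4

Free-air correction = 0.3086 × 1748.1 = 539.46 mGal
Free-air anomaly = 979452.95 − 979800.74 + (539.46) = 191.67 mGal
Bouguer slab correction = 0.04193 × 1.75 × 1748.1 = 128.27 mGal
Simple Bouguer anomaly = 191.67 − (128.27) = 63.40 mGal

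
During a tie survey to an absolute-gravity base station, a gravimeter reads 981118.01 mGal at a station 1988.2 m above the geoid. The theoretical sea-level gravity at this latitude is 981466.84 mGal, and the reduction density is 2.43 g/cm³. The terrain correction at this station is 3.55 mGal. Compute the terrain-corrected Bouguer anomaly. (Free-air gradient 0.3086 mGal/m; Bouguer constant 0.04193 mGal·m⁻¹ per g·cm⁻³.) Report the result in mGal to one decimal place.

65.7

Free-air correction = 0.3086 × 1988.2 = 613.56 mGal
Free-air anomaly = 981118.01 − 981466.84 + (613.56) = 264.73 mGal
Bouguer slab correction = 0.04193 × 2.43 × 1988.2 = 202.58 mGal
Simple Bouguer anomaly = 264.73 − (202.58) = 62.15 mGal
Complete Bouguer anomaly = 62.15 + 3.55 = 65.70 mGal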